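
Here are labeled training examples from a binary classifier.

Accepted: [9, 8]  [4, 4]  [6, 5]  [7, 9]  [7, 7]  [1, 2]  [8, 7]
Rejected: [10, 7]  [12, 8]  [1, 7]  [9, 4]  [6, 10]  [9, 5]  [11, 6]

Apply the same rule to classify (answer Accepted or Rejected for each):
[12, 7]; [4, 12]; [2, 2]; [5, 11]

The pattern is that an item is 'Accepted' exactly when: |first − second| ≤ 2.
[12, 7]: Rejected (|12−7| = 5).
[4, 12]: Rejected (|4−12| = 8).
[2, 2]: Accepted (|2−2| = 0).
[5, 11]: Rejected (|5−11| = 6).

Rejected, Rejected, Accepted, Rejected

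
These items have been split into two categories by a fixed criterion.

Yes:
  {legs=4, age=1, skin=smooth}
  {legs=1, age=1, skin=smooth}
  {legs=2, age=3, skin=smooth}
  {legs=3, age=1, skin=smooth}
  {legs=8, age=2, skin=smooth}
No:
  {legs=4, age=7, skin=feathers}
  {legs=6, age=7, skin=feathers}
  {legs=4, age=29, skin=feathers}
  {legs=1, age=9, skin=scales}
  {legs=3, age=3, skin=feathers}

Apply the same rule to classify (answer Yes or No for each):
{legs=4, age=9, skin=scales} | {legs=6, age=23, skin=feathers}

No, No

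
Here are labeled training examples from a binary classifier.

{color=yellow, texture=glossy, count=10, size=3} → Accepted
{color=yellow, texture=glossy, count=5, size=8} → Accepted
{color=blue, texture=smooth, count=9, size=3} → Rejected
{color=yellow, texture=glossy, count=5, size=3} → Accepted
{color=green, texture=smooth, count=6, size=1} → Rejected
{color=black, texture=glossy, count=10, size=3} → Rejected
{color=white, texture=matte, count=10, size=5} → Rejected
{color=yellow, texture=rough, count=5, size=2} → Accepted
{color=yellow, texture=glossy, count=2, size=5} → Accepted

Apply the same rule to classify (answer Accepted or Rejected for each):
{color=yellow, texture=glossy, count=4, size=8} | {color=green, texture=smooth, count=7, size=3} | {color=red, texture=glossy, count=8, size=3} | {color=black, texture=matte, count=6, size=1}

Accepted, Rejected, Rejected, Rejected

Comparing the two groups points to one rule — color is yellow.
{color=yellow, texture=glossy, count=4, size=8} → color is yellow → Accepted.
{color=green, texture=smooth, count=7, size=3} → color is green → Rejected.
{color=red, texture=glossy, count=8, size=3} → color is red → Rejected.
{color=black, texture=matte, count=6, size=1} → color is black → Rejected.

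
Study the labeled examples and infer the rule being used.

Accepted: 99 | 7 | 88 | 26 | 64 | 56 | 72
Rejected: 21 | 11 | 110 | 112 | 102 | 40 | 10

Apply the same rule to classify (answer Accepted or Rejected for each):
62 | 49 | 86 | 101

Accepted, Accepted, Accepted, Rejected

The rule appears to be: digit sum ≥ 5.
62 → digit sum 6+2 = 8 → Accepted.
49 → digit sum 4+9 = 13 → Accepted.
86 → digit sum 8+6 = 14 → Accepted.
101 → digit sum 1+0+1 = 2 → Rejected.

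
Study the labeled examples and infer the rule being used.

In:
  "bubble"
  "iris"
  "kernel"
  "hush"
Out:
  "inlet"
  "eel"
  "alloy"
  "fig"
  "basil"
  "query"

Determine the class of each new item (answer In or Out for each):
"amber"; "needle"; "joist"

The common property of the 'In' items is: even length. No 'Out' item has it.

Out, In, Out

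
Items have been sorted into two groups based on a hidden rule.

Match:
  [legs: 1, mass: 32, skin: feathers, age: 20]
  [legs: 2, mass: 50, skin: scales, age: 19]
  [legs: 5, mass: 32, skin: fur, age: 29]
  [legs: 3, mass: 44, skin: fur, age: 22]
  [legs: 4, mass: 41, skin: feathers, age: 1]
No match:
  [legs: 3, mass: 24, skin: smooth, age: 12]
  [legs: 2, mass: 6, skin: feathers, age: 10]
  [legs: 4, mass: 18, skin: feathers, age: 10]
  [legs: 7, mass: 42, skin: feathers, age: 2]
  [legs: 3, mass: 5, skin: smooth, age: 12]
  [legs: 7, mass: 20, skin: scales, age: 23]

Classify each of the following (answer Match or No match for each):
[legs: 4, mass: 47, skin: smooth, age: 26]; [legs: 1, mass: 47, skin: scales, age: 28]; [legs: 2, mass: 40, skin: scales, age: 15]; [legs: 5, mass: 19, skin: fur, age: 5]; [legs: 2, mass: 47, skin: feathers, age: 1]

'Match' ⟺ legs ≤ 5 AND mass ≥ 32.
[legs: 4, mass: 47, skin: smooth, age: 26]: legs = 4, mass = 47, meets the rule → Match. [legs: 1, mass: 47, skin: scales, age: 28]: legs = 1, mass = 47, meets the rule → Match. [legs: 2, mass: 40, skin: scales, age: 15]: legs = 2, mass = 40, meets the rule → Match. [legs: 5, mass: 19, skin: fur, age: 5]: legs = 5, mass = 19, doesn't qualify → No match. [legs: 2, mass: 47, skin: feathers, age: 1]: legs = 2, mass = 47, meets the rule → Match.

Match, Match, Match, No match, Match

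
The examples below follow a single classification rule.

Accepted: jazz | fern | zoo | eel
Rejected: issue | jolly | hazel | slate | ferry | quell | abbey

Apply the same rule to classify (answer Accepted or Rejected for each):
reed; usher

Accepted, Rejected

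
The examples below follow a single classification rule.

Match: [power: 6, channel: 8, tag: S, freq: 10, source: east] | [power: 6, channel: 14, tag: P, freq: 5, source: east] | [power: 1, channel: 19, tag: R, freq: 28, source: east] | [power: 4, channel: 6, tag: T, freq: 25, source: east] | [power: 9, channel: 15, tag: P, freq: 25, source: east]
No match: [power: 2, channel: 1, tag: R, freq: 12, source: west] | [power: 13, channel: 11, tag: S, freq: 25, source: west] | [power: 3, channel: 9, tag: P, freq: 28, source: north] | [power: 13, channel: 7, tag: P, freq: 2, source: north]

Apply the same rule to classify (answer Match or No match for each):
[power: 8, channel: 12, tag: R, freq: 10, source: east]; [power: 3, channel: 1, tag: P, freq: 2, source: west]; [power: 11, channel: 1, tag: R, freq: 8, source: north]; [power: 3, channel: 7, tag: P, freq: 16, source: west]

The simplest hypothesis consistent with all the labels is: source is east.

Match, No match, No match, No match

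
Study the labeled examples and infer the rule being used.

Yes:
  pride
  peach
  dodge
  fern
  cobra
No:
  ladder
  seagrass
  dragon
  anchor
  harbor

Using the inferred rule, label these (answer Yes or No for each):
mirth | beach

Yes, Yes

Every 'Yes' example satisfies: length ≤ 5. None of the 'No' examples do.
mirth: Yes (length 5). beach: Yes (length 5).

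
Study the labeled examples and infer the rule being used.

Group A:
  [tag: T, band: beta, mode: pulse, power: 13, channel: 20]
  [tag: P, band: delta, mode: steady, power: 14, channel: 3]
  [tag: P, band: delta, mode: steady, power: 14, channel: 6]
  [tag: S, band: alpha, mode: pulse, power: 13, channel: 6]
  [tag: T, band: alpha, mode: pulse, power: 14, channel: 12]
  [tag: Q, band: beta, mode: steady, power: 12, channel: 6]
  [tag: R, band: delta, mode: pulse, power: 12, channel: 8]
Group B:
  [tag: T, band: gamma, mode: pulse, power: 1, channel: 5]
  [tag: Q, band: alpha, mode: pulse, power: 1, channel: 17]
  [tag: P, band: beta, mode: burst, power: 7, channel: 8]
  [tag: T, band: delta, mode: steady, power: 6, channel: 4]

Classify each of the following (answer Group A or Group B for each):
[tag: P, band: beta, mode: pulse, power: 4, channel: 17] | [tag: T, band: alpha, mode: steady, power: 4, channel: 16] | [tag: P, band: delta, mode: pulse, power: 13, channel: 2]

Group B, Group B, Group A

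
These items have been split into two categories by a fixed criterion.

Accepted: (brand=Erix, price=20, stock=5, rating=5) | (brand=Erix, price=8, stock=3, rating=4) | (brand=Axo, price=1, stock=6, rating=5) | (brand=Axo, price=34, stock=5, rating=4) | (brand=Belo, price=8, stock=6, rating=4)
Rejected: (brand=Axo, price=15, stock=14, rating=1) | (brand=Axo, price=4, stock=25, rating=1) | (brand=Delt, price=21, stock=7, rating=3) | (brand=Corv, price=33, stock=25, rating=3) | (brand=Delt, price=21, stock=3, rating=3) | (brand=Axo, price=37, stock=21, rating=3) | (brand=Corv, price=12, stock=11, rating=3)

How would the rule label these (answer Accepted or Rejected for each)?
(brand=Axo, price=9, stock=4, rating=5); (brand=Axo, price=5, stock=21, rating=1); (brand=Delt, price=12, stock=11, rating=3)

Accepted, Rejected, Rejected

One predicate separates the groups cleanly: rating ≥ 4.
(brand=Axo, price=9, stock=4, rating=5): Accepted (rating = 5). (brand=Axo, price=5, stock=21, rating=1): Rejected (rating = 1). (brand=Delt, price=12, stock=11, rating=3): Rejected (rating = 3).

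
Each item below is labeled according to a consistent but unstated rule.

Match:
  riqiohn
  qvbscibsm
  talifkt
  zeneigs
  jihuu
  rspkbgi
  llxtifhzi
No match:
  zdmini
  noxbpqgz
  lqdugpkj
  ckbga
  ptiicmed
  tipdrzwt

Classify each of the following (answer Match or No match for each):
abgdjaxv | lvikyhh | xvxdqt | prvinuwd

'Match' ⟺ odd length AND contains 'i'.
abgdjaxv: length 8, no 'i' — doesn't qualify, so No match.
lvikyhh: length 7, has 'i' — has this property, so Match.
xvxdqt: length 6, no 'i' — doesn't qualify, so No match.
prvinuwd: length 8, has 'i' — doesn't qualify, so No match.

No match, Match, No match, No match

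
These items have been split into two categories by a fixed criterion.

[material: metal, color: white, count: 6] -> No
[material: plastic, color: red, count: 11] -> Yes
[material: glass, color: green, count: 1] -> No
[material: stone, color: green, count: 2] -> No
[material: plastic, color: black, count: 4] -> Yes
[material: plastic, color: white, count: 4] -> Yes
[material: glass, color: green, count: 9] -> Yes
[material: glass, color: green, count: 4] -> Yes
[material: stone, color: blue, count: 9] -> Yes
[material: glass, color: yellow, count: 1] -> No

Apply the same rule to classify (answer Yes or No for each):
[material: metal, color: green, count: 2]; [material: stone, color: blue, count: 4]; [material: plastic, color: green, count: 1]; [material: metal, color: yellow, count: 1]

The common property of the 'Yes' items is: count = 4 OR count ≥ 9. No 'No' item has it.

No, Yes, No, No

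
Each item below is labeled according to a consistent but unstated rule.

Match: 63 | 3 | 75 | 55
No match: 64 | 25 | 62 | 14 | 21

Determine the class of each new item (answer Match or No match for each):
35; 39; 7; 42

Match, Match, Match, No match

The rule appears to be: ≡ 3 (mod 4).
35 → 35 mod 4 = 3 → Match. 39 → 39 mod 4 = 3 → Match. 7 → 7 mod 4 = 3 → Match. 42 → 42 mod 4 = 2 → No match.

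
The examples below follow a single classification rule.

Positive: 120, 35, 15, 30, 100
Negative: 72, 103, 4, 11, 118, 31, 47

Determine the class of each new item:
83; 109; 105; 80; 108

Negative, Negative, Positive, Positive, Negative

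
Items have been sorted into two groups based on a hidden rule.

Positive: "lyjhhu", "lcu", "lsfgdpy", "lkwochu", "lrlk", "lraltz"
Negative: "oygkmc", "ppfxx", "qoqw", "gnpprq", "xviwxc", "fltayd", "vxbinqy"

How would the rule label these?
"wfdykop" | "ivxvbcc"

The distinguishing property — starts with 'l' — holds for all the 'Positive' cases and none of the 'Negative' cases.
Negative: "wfdykop", since starts with 'w'. Negative: "ivxvbcc", since starts with 'i'.

Negative, Negative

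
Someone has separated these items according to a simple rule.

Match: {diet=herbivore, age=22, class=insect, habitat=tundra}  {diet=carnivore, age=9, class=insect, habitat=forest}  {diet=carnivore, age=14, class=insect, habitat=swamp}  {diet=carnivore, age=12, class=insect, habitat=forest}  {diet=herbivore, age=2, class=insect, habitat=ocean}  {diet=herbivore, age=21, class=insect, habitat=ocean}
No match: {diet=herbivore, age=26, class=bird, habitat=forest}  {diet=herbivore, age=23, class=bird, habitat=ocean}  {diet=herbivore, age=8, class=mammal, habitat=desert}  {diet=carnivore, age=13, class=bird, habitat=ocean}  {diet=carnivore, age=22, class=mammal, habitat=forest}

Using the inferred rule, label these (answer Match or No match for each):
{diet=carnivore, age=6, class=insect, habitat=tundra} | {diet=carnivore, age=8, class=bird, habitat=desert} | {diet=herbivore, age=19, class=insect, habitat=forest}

Match, No match, Match

Looking at the examples, the only property every 'Match' case has and every 'No match' case lacks is: class is insect.
Match: {diet=carnivore, age=6, class=insect, habitat=tundra}, since class is insect. No match: {diet=carnivore, age=8, class=bird, habitat=desert}, since class is bird. Match: {diet=herbivore, age=19, class=insect, habitat=forest}, since class is insect.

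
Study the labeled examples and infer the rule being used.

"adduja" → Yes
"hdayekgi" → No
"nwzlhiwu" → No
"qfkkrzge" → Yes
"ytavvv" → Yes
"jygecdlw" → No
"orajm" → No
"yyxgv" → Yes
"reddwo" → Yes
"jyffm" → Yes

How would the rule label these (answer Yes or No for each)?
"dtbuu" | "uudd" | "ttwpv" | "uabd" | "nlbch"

Checking candidate rules against both groups, what survives is: has a double letter.

Yes, Yes, Yes, No, No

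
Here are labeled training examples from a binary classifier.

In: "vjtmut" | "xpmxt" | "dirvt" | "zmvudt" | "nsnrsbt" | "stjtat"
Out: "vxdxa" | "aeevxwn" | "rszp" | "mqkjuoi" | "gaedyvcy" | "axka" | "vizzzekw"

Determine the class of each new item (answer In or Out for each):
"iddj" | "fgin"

Out, Out

Rule: contains 't'. This holds for each 'In' example and fails for each 'Out' one.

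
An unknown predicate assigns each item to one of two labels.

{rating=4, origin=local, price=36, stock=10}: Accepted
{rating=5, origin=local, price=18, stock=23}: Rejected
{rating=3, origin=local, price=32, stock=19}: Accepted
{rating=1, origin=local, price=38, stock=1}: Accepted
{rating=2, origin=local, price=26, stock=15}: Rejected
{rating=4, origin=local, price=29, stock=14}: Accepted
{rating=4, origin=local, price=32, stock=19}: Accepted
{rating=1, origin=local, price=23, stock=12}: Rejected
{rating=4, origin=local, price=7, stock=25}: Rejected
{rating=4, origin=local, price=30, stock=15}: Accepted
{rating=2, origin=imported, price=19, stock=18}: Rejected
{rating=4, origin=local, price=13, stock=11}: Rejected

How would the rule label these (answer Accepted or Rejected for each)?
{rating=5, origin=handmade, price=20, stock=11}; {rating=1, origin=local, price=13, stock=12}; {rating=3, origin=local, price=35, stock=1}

Rejected, Rejected, Accepted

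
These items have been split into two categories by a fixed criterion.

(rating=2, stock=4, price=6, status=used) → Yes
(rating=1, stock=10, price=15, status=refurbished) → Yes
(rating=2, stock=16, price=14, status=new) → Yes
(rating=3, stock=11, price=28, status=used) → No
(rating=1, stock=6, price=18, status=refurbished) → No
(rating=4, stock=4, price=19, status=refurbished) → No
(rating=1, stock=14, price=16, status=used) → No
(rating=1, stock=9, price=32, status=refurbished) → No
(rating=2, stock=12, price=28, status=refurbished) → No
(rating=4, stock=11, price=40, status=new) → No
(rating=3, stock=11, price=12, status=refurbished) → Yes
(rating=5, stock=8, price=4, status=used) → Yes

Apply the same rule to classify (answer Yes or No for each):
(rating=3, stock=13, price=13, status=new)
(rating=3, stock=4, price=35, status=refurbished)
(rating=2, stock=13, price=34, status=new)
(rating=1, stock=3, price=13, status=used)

Yes, No, No, Yes

A rule that fits every label: price ≤ 15 — true of each 'Yes' example, false of each 'No' one.
(rating=3, stock=13, price=13, status=new): price = 13, checks out → Yes. (rating=3, stock=4, price=35, status=refurbished): price = 35, lacks this property → No. (rating=2, stock=13, price=34, status=new): price = 34, lacks this property → No. (rating=1, stock=3, price=13, status=used): price = 13, checks out → Yes.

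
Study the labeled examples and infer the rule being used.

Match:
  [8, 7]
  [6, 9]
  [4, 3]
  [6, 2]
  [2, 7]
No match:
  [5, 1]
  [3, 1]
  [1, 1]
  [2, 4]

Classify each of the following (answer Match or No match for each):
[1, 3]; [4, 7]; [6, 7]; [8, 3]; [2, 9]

The common property of the 'Match' items is: sum ≥ 7. No 'No match' item has it.

No match, Match, Match, Match, Match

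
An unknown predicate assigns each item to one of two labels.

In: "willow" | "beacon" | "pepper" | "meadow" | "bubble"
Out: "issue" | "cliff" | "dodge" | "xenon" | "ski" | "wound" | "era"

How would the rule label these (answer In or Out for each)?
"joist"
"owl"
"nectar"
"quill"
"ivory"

Rule: even length. This holds for each 'In' example and fails for each 'Out' one.

Out, Out, In, Out, Out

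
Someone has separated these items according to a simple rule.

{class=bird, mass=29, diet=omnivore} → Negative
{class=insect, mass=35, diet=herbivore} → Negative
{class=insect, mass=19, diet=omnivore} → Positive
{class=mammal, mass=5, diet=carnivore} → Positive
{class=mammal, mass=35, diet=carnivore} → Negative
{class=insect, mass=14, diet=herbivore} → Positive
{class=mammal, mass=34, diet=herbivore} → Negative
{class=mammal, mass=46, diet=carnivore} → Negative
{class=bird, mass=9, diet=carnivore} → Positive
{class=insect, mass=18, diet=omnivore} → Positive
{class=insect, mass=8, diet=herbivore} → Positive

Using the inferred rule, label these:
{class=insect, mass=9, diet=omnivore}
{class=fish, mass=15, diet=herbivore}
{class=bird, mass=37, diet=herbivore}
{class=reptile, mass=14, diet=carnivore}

A rule that fits every label: mass ≤ 19 — true of each 'Positive' example, false of each 'Negative' one.
{class=insect, mass=9, diet=omnivore} — mass = 9, hence Positive. {class=fish, mass=15, diet=herbivore} — mass = 15, hence Positive. {class=bird, mass=37, diet=herbivore} — mass = 37, hence Negative. {class=reptile, mass=14, diet=carnivore} — mass = 14, hence Positive.

Positive, Positive, Negative, Positive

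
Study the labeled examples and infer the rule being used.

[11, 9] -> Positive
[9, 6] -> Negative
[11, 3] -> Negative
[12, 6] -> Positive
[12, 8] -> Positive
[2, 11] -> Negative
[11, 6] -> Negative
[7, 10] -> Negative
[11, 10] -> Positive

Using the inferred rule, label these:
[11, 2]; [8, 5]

Negative, Negative

All 'Positive' examples share one property — sum ≥ 18 — and every 'Negative' example lacks it.
[11, 2]: Negative (11+2 = 13).
[8, 5]: Negative (8+5 = 13).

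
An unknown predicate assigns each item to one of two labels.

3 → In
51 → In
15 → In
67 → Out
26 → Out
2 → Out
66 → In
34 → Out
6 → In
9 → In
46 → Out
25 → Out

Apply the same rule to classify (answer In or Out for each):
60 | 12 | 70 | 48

In, In, Out, In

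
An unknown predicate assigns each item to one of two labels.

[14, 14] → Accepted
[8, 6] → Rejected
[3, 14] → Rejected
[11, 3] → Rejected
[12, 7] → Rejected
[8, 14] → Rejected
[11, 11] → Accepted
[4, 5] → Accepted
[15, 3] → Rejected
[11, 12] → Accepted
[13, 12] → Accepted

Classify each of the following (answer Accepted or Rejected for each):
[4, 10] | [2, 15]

Rejected, Rejected

One predicate separates the groups cleanly: |first − second| ≤ 1.
[4, 10] — |4−10| = 6, hence Rejected. [2, 15] — |2−15| = 13, hence Rejected.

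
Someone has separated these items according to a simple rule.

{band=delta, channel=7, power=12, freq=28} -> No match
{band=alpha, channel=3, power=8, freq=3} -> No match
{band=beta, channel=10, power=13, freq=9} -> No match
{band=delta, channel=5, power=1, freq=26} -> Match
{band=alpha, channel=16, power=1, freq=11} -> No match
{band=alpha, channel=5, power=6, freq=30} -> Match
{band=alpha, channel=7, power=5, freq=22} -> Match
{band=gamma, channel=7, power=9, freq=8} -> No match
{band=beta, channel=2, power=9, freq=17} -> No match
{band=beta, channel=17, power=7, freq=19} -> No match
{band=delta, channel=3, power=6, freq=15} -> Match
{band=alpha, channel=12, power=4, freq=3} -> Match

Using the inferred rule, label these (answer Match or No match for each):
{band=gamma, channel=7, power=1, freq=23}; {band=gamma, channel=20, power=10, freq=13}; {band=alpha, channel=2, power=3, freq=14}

Match, No match, Match

Every 'Match' example satisfies: channel ≤ 12 AND power ≤ 6. None of the 'No match' examples do.
{band=gamma, channel=7, power=1, freq=23}: channel = 7, power = 1 — qualifies, so Match. {band=gamma, channel=20, power=10, freq=13}: channel = 20, power = 10 — fails the rule, so No match. {band=alpha, channel=2, power=3, freq=14}: channel = 2, power = 3 — qualifies, so Match.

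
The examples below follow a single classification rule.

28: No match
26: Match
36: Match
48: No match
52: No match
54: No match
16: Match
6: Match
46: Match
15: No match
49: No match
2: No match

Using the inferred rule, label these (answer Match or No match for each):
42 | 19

The distinguishing property — ends in digit 6 — holds for all the 'Match' cases and none of the 'No match' cases.
No match: 42, since last digit 2. No match: 19, since last digit 9.

No match, No match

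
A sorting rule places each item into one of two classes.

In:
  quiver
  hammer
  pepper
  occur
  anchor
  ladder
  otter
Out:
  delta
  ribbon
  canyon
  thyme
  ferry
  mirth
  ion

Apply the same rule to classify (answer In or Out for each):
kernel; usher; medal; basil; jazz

Out, In, Out, Out, Out

The rule appears to be: ends with 'r'.
kernel — ends with 'l', hence Out. usher — ends with 'r', hence In. medal — ends with 'l', hence Out. basil — ends with 'l', hence Out. jazz — ends with 'z', hence Out.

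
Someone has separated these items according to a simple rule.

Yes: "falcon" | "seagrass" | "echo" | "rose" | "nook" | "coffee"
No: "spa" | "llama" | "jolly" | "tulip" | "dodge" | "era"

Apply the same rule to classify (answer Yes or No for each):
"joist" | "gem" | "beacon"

One predicate separates the groups cleanly: even length.

No, No, Yes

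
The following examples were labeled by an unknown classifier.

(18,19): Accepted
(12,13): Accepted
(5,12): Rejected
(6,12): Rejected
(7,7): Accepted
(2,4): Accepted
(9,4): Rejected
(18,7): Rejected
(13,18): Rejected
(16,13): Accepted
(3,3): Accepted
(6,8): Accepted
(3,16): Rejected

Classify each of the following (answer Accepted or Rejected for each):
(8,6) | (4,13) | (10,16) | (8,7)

Accepted, Rejected, Rejected, Accepted

'Accepted' ⟺ |first − second| ≤ 3.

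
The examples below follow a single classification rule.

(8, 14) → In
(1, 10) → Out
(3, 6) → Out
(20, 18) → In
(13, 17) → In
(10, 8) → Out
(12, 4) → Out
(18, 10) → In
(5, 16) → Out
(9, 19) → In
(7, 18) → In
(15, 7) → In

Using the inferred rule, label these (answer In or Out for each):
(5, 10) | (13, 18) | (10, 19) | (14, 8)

Out, In, In, In

The distinguishing property — sum ≥ 22 — holds for all the 'In' cases and none of the 'Out' cases.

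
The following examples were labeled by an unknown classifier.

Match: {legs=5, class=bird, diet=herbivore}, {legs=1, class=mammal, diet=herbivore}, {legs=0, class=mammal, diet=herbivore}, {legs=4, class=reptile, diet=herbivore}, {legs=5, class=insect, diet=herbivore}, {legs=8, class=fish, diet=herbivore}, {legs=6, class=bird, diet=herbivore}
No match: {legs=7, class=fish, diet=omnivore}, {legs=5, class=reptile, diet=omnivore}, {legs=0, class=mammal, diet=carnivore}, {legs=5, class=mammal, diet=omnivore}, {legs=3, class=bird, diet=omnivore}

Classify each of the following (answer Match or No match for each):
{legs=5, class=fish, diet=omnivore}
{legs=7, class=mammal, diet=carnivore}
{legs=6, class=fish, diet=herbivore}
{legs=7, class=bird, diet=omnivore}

No match, No match, Match, No match

Rule: diet is herbivore. This holds for each 'Match' example and fails for each 'No match' one.
{legs=5, class=fish, diet=omnivore}: diet is omnivore — does not satisfy this, so No match.
{legs=7, class=mammal, diet=carnivore}: diet is carnivore — does not satisfy this, so No match.
{legs=6, class=fish, diet=herbivore}: diet is herbivore — checks out, so Match.
{legs=7, class=bird, diet=omnivore}: diet is omnivore — does not satisfy this, so No match.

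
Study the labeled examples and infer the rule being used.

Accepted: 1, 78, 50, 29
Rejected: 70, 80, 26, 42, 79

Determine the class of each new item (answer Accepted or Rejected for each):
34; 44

Rejected, Rejected

Rule: ≡ 1 (mod 7). This holds for each 'Accepted' example and fails for each 'Rejected' one.
34: 34 mod 7 = 6 — does not satisfy this, so Rejected. 44: 44 mod 7 = 2 — does not satisfy this, so Rejected.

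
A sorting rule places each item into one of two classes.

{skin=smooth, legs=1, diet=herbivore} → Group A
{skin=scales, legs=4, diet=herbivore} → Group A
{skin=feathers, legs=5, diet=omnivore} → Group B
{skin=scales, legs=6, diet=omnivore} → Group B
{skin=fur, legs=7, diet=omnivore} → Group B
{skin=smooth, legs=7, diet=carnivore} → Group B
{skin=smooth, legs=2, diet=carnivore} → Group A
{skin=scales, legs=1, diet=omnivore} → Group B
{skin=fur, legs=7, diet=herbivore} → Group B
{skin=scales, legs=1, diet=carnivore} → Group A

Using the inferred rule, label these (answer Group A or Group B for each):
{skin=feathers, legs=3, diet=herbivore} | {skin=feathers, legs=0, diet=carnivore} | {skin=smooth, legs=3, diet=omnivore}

Group A, Group A, Group B

The rule appears to be: diet is not omnivore AND legs ≤ 4.
{skin=feathers, legs=3, diet=herbivore} — diet is herbivore, legs = 3, hence Group A. {skin=feathers, legs=0, diet=carnivore} — diet is carnivore, legs = 0, hence Group A. {skin=smooth, legs=3, diet=omnivore} — diet is omnivore, legs = 3, hence Group B.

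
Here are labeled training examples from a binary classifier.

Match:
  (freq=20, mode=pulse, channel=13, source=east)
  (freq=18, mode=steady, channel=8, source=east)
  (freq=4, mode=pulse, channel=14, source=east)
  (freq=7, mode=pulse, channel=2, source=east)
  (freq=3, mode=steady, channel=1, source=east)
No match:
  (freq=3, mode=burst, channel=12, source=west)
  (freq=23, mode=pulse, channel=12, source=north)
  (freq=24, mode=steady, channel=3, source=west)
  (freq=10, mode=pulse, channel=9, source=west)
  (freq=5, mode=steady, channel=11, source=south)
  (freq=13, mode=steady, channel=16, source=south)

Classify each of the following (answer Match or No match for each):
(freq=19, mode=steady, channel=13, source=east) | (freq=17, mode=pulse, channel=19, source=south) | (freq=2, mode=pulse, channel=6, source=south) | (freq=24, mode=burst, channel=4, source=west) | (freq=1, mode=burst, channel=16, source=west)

Match, No match, No match, No match, No match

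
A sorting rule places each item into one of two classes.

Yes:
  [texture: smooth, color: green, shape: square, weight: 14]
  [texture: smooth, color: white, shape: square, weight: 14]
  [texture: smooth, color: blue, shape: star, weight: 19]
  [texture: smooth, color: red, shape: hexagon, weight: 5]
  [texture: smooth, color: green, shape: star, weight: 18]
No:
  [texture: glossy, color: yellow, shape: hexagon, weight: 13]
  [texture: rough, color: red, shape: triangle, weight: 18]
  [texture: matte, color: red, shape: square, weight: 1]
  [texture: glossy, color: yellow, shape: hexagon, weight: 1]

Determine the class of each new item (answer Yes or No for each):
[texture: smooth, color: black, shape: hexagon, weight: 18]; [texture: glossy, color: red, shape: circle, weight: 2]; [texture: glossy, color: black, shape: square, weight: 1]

Every 'Yes' example satisfies: texture is smooth. None of the 'No' examples do.

Yes, No, No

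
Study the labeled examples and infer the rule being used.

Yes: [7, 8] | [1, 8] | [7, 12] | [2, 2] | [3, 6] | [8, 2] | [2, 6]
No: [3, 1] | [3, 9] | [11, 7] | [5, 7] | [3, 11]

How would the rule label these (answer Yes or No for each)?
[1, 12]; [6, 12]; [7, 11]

Rule: second is even. This holds for each 'Yes' example and fails for each 'No' one.

Yes, Yes, No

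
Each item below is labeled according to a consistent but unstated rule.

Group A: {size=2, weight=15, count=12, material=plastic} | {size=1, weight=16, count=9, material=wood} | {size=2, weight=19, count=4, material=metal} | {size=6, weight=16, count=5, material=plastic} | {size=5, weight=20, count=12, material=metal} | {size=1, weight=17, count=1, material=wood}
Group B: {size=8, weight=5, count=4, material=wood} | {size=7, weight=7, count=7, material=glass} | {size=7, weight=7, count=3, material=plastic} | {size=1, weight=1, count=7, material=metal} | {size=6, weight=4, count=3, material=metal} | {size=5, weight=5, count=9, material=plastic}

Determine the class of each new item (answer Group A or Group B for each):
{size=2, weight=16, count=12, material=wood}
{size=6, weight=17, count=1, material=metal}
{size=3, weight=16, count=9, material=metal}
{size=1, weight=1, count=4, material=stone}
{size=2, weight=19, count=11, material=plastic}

Group A, Group A, Group A, Group B, Group A

A rule that fits every label: weight ≥ 15 — true of each 'Group A' example, false of each 'Group B' one.
Group A: {size=2, weight=16, count=12, material=wood}, since weight = 16. Group A: {size=6, weight=17, count=1, material=metal}, since weight = 17. Group A: {size=3, weight=16, count=9, material=metal}, since weight = 16. Group B: {size=1, weight=1, count=4, material=stone}, since weight = 1. Group A: {size=2, weight=19, count=11, material=plastic}, since weight = 19.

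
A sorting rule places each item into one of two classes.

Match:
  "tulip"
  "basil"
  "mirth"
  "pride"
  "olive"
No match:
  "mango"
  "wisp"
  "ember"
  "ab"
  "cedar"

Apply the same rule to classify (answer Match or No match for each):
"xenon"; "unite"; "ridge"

Every 'Match' example satisfies: odd length AND contains 'i'. None of the 'No match' examples do.
"xenon": length 5, no 'i' — doesn't match, so No match. "unite": length 5, has 'i' — matches, so Match. "ridge": length 5, has 'i' — matches, so Match.

No match, Match, Match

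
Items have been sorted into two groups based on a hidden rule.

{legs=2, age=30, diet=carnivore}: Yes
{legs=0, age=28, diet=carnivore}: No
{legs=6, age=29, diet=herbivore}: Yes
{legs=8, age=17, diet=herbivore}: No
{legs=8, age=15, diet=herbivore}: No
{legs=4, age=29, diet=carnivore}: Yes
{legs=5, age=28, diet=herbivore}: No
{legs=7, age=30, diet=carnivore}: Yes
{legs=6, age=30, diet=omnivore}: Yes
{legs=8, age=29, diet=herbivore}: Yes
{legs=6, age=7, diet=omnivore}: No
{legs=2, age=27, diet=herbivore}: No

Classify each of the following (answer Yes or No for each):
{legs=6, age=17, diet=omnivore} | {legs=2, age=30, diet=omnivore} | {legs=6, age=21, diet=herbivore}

No, Yes, No

The simplest hypothesis consistent with all the labels is: age ≥ 29.
No: {legs=6, age=17, diet=omnivore}, since age = 17. Yes: {legs=2, age=30, diet=omnivore}, since age = 30. No: {legs=6, age=21, diet=herbivore}, since age = 21.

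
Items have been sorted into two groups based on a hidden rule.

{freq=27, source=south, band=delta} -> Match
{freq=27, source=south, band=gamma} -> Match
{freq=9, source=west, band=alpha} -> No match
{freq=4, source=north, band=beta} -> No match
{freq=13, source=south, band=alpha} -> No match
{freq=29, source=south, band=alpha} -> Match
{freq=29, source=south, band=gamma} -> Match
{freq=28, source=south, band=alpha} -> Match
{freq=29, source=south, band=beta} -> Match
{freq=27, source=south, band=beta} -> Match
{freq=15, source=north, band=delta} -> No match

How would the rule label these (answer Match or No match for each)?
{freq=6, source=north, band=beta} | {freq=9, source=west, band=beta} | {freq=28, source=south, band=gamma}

'Match' ⟺ freq ≥ 27.
{freq=6, source=north, band=beta} → freq = 6 → No match.
{freq=9, source=west, band=beta} → freq = 9 → No match.
{freq=28, source=south, band=gamma} → freq = 28 → Match.

No match, No match, Match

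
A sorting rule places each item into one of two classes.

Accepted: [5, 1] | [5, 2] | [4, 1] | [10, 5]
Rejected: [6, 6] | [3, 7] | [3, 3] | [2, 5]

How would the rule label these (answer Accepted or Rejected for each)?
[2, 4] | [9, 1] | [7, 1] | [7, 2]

Rejected, Accepted, Accepted, Accepted

Checking candidate rules against both groups, what survives is: first > second.
Rejected: [2, 4], since 2 < 4.
Accepted: [9, 1], since 9 > 1.
Accepted: [7, 1], since 7 > 1.
Accepted: [7, 2], since 7 > 2.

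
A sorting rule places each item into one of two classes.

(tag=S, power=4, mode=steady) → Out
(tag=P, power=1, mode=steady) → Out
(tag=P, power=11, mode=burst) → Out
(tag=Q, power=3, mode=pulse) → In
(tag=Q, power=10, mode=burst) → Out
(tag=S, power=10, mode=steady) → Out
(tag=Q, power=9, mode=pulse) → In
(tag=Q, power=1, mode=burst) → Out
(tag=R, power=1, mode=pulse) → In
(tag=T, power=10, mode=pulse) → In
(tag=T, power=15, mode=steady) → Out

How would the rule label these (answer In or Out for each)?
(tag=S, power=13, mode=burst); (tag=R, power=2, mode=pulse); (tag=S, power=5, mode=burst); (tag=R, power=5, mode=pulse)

Out, In, Out, In

'In' ⟺ mode is pulse.
(tag=S, power=13, mode=burst): mode is burst — doesn't match, so Out. (tag=R, power=2, mode=pulse): mode is pulse — fits, so In. (tag=S, power=5, mode=burst): mode is burst — doesn't match, so Out. (tag=R, power=5, mode=pulse): mode is pulse — fits, so In.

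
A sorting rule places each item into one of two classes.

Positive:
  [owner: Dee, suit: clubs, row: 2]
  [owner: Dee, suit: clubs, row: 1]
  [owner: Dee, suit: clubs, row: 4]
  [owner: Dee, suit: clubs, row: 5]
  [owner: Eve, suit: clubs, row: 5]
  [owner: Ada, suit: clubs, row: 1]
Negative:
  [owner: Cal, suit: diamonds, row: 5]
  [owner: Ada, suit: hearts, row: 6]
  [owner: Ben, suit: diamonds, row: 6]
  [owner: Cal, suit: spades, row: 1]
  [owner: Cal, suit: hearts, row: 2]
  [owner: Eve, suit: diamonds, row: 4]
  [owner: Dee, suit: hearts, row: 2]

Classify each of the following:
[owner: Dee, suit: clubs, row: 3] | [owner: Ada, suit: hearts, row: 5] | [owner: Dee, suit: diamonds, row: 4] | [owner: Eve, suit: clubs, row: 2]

Positive, Negative, Negative, Positive

The simplest hypothesis consistent with all the labels is: suit is clubs.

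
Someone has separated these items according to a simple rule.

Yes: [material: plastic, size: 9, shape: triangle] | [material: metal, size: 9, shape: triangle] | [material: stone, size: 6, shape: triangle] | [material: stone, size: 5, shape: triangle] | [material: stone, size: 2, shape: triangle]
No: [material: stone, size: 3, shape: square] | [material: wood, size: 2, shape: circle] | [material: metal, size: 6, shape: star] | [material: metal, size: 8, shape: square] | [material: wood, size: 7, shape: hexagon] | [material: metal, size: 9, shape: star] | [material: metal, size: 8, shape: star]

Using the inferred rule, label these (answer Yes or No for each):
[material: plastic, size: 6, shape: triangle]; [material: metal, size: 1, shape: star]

One predicate separates the groups cleanly: shape is triangle.
Yes: [material: plastic, size: 6, shape: triangle], since shape is triangle. No: [material: metal, size: 1, shape: star], since shape is star.

Yes, No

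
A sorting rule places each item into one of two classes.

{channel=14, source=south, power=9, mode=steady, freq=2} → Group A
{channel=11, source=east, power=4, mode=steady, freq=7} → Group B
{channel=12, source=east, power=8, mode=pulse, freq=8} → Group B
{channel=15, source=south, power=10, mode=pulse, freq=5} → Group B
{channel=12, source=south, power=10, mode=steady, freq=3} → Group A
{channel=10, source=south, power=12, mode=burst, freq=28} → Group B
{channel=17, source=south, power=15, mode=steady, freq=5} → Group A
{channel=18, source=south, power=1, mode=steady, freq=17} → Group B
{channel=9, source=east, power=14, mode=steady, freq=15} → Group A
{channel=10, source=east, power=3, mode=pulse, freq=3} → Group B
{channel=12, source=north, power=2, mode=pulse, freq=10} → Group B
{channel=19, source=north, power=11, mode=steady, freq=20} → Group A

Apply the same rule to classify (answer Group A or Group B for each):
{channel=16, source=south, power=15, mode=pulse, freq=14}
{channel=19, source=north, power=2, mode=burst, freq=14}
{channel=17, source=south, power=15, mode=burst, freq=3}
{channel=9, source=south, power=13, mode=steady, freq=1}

The distinguishing property — mode is steady AND power ≥ 8 — holds for all the 'Group A' cases and none of the 'Group B' cases.
{channel=16, source=south, power=15, mode=pulse, freq=14}: mode is pulse, power = 15, does not pass → Group B.
{channel=19, source=north, power=2, mode=burst, freq=14}: mode is burst, power = 2, does not pass → Group B.
{channel=17, source=south, power=15, mode=burst, freq=3}: mode is burst, power = 15, does not pass → Group B.
{channel=9, source=south, power=13, mode=steady, freq=1}: mode is steady, power = 13, qualifies → Group A.

Group B, Group B, Group B, Group A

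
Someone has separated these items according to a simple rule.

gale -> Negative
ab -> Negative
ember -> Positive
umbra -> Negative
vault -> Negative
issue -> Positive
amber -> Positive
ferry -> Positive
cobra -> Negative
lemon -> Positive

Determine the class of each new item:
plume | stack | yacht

Positive, Negative, Negative

The rule appears to be: odd length AND contains 'e'.
Positive: plume, since length 5, has 'e'. Negative: stack, since length 5, no 'e'. Negative: yacht, since length 5, no 'e'.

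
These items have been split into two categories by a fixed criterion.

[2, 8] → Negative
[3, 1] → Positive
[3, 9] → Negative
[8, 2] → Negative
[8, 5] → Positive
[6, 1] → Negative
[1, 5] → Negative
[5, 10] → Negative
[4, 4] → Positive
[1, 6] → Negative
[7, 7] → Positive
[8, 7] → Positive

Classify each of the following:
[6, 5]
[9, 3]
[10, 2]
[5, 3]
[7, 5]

Positive, Negative, Negative, Positive, Positive

Rule: |first − second| ≤ 3. This holds for each 'Positive' example and fails for each 'Negative' one.
[6, 5]: |6−5| = 1, qualifies → Positive.
[9, 3]: |9−3| = 6, lacks this property → Negative.
[10, 2]: |10−2| = 8, lacks this property → Negative.
[5, 3]: |5−3| = 2, qualifies → Positive.
[7, 5]: |7−5| = 2, qualifies → Positive.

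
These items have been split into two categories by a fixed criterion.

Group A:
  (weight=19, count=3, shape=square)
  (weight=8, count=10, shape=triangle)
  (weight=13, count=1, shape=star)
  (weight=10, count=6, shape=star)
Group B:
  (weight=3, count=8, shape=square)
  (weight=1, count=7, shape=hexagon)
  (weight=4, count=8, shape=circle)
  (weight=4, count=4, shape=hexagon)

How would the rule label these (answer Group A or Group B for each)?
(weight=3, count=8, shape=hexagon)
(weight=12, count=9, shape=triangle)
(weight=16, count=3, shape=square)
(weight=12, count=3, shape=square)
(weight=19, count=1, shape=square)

The pattern is that an item is 'Group A' exactly when: weight ≥ 8.
(weight=3, count=8, shape=hexagon): weight = 3 — lacks this property, so Group B. (weight=12, count=9, shape=triangle): weight = 12 — satisfies this, so Group A. (weight=16, count=3, shape=square): weight = 16 — satisfies this, so Group A. (weight=12, count=3, shape=square): weight = 12 — satisfies this, so Group A. (weight=19, count=1, shape=square): weight = 19 — satisfies this, so Group A.

Group B, Group A, Group A, Group A, Group A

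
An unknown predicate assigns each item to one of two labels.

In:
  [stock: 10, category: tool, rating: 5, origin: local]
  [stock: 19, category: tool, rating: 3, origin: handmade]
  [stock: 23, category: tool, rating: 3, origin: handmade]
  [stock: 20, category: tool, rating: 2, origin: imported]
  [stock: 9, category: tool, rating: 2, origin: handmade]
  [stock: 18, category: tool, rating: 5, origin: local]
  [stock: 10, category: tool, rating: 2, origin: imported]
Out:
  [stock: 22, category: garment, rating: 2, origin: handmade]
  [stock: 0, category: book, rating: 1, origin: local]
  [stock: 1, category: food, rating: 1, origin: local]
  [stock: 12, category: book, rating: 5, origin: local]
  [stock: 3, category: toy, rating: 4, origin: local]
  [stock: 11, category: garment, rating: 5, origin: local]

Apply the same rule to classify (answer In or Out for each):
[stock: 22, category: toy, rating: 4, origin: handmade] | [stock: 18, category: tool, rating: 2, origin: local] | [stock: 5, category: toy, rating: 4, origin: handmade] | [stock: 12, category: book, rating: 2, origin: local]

Out, In, Out, Out

One predicate separates the groups cleanly: category is tool.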